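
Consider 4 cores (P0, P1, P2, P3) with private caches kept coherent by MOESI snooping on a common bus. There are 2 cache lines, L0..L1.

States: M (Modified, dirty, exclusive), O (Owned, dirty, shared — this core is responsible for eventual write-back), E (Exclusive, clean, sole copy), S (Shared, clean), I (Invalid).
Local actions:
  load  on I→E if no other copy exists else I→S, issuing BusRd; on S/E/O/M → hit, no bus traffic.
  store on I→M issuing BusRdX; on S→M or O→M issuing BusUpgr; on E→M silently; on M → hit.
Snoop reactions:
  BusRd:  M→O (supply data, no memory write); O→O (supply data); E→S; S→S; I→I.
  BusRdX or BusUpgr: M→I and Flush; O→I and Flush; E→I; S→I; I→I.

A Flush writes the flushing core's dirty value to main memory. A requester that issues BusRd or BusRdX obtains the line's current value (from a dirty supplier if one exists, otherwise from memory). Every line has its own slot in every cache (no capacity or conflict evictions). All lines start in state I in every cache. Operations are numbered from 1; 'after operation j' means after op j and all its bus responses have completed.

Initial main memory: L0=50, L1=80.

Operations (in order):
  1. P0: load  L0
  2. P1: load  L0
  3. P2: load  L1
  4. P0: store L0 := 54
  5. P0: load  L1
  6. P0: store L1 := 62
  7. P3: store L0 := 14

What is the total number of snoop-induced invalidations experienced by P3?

invalidations = 0

  op1 P0: load  L0 → E/I/I/I on L0; bus BusRd; mem=50
  op2 P1: load  L0 → S/S/I/I on L0; bus BusRd; mem=50
  op3 P2: load  L1 → I/I/E/I on L1; bus BusRd; mem=80
  op4 P0: store L0 := 54 → M/I/I/I on L0; bus BusUpgr; mem=50
  op5 P0: load  L1 → S/I/S/I on L1; bus BusRd; mem=80
  op6 P0: store L1 := 62 → M/I/I/I on L1; bus BusUpgr; mem=80
  op7 P3: store L0 := 14 → I/I/I/M on L0; bus BusRdX Flush; mem=54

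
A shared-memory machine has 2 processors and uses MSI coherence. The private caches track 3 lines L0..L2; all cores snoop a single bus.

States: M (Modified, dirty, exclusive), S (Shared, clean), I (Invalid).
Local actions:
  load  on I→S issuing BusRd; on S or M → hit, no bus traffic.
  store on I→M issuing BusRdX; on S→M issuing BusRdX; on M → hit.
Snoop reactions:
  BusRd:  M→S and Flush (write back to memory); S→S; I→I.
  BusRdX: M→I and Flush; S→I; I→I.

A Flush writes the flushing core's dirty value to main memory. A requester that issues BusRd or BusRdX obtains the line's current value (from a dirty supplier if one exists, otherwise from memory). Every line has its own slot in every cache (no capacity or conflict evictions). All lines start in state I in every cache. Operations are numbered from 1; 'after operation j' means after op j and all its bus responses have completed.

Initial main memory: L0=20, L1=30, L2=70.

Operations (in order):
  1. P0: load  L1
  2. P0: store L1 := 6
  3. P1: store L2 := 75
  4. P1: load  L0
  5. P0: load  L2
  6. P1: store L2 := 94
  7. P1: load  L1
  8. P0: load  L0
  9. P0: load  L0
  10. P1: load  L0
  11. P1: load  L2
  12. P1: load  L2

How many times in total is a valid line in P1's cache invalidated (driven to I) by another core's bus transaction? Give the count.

[1] P0: load  L1 | P0:S(30), P1:I | bus: BusRd
[2] P0: store L1 := 6 | P0:M(6), P1:I | bus: BusRdX
[3] P1: store L2 := 75 | P0:I, P1:M(75) | bus: BusRdX
[4] P1: load  L0 | P0:I, P1:S(20) | bus: BusRd
[5] P0: load  L2 | P0:S(75), P1:S(75) | bus: BusRd,Flush
[6] P1: store L2 := 94 | P0:I, P1:M(94) | bus: BusRdX
[7] P1: load  L1 | P0:S(6), P1:S(6) | bus: BusRd,Flush
[8] P0: load  L0 | P0:S(20), P1:S(20) | bus: BusRd
[9] P0: load  L0 | P0:S(20), P1:S(20) | bus: none
[10] P1: load  L0 | P0:S(20), P1:S(20) | bus: none
[11] P1: load  L2 | P0:I, P1:M(94) | bus: none
[12] P1: load  L2 | P0:I, P1:M(94) | bus: none

invalidations = 0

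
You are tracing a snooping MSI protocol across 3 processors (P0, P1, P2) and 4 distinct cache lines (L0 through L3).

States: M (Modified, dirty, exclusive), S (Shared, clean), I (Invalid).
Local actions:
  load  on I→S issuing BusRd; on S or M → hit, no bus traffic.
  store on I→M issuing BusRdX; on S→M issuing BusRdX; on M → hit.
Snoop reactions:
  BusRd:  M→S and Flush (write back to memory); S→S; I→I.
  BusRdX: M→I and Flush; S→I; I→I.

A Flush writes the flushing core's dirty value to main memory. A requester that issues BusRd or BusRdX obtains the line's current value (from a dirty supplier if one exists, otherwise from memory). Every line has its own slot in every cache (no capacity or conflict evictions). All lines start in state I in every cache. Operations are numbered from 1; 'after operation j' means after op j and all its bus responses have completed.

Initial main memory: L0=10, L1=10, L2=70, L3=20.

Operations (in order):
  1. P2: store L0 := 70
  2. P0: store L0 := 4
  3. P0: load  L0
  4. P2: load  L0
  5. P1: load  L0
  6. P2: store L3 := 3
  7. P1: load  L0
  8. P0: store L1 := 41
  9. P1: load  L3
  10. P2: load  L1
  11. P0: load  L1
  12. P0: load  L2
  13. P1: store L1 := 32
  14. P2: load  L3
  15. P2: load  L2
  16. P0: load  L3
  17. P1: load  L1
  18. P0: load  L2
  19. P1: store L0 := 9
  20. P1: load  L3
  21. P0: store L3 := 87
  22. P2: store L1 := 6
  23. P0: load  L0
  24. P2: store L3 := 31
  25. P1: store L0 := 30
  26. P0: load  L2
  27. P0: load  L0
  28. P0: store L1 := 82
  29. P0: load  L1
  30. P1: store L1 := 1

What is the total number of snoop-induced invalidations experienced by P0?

step 1: P2: store L0 := 70  ⟶  IIM  (L0)  txn=BusRdX  M[L0]=10
step 2: P0: store L0 := 4  ⟶  MII  (L0)  txn=BusRdX+Flush  M[L0]=70
step 3: P0: load  L0  ⟶  MII  (L0)  txn=∅  M[L0]=70
step 4: P2: load  L0  ⟶  SIS  (L0)  txn=BusRd+Flush  M[L0]=4
step 5: P1: load  L0  ⟶  SSS  (L0)  txn=BusRd  M[L0]=4
step 6: P2: store L3 := 3  ⟶  IIM  (L3)  txn=BusRdX  M[L3]=20
step 7: P1: load  L0  ⟶  SSS  (L0)  txn=∅  M[L0]=4
step 8: P0: store L1 := 41  ⟶  MII  (L1)  txn=BusRdX  M[L1]=10
step 9: P1: load  L3  ⟶  ISS  (L3)  txn=BusRd+Flush  M[L3]=3
step 10: P2: load  L1  ⟶  SIS  (L1)  txn=BusRd+Flush  M[L1]=41
step 11: P0: load  L1  ⟶  SIS  (L1)  txn=∅  M[L1]=41
step 12: P0: load  L2  ⟶  SII  (L2)  txn=BusRd  M[L2]=70
step 13: P1: store L1 := 32  ⟶  IMI  (L1)  txn=BusRdX  M[L1]=41
step 14: P2: load  L3  ⟶  ISS  (L3)  txn=∅  M[L3]=3
step 15: P2: load  L2  ⟶  SIS  (L2)  txn=BusRd  M[L2]=70
step 16: P0: load  L3  ⟶  SSS  (L3)  txn=BusRd  M[L3]=3
step 17: P1: load  L1  ⟶  IMI  (L1)  txn=∅  M[L1]=41
step 18: P0: load  L2  ⟶  SIS  (L2)  txn=∅  M[L2]=70
step 19: P1: store L0 := 9  ⟶  IMI  (L0)  txn=BusRdX  M[L0]=4
step 20: P1: load  L3  ⟶  SSS  (L3)  txn=∅  M[L3]=3
step 21: P0: store L3 := 87  ⟶  MII  (L3)  txn=BusRdX  M[L3]=3
step 22: P2: store L1 := 6  ⟶  IIM  (L1)  txn=BusRdX+Flush  M[L1]=32
step 23: P0: load  L0  ⟶  SSI  (L0)  txn=BusRd+Flush  M[L0]=9
step 24: P2: store L3 := 31  ⟶  IIM  (L3)  txn=BusRdX+Flush  M[L3]=87
step 25: P1: store L0 := 30  ⟶  IMI  (L0)  txn=BusRdX  M[L0]=9
step 26: P0: load  L2  ⟶  SIS  (L2)  txn=∅  M[L2]=70
step 27: P0: load  L0  ⟶  SSI  (L0)  txn=BusRd+Flush  M[L0]=30
step 28: P0: store L1 := 82  ⟶  MII  (L1)  txn=BusRdX+Flush  M[L1]=6
step 29: P0: load  L1  ⟶  MII  (L1)  txn=∅  M[L1]=6
step 30: P1: store L1 := 1  ⟶  IMI  (L1)  txn=BusRdX+Flush  M[L1]=82

invalidations = 5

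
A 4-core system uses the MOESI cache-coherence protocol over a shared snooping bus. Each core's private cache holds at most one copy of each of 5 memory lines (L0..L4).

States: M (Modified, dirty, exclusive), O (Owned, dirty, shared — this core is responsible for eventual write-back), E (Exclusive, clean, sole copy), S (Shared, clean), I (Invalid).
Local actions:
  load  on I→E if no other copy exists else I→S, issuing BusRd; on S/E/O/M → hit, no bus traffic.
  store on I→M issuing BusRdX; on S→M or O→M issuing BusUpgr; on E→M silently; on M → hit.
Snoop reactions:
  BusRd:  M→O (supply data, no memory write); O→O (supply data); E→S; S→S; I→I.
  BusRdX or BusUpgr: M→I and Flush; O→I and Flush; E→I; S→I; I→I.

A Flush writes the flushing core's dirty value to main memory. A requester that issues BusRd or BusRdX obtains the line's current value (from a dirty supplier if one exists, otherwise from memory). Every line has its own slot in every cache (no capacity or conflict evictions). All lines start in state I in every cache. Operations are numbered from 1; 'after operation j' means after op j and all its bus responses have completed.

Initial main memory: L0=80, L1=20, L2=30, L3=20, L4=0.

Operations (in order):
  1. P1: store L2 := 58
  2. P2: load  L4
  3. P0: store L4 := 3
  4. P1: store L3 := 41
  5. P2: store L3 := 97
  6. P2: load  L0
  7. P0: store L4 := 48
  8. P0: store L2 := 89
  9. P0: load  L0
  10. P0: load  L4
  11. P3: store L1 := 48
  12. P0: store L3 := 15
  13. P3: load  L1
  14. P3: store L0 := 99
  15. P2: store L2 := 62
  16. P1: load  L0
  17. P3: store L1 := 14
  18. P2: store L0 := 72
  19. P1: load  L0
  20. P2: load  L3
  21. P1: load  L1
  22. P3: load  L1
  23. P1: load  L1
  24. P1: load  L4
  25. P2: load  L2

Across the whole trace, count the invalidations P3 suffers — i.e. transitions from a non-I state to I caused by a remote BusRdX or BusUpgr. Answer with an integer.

step 1: P1: store L2 := 58  ⟶  IMII  (L2)  txn=BusRdX  M[L2]=30
step 2: P2: load  L4  ⟶  IIEI  (L4)  txn=BusRd  M[L4]=0
step 3: P0: store L4 := 3  ⟶  MIII  (L4)  txn=BusRdX  M[L4]=0
step 4: P1: store L3 := 41  ⟶  IMII  (L3)  txn=BusRdX  M[L3]=20
step 5: P2: store L3 := 97  ⟶  IIMI  (L3)  txn=BusRdX+Flush  M[L3]=41
step 6: P2: load  L0  ⟶  IIEI  (L0)  txn=BusRd  M[L0]=80
step 7: P0: store L4 := 48  ⟶  MIII  (L4)  txn=∅  M[L4]=0
step 8: P0: store L2 := 89  ⟶  MIII  (L2)  txn=BusRdX+Flush  M[L2]=58
step 9: P0: load  L0  ⟶  SISI  (L0)  txn=BusRd  M[L0]=80
step 10: P0: load  L4  ⟶  MIII  (L4)  txn=∅  M[L4]=0
step 11: P3: store L1 := 48  ⟶  IIIM  (L1)  txn=BusRdX  M[L1]=20
step 12: P0: store L3 := 15  ⟶  MIII  (L3)  txn=BusRdX+Flush  M[L3]=97
step 13: P3: load  L1  ⟶  IIIM  (L1)  txn=∅  M[L1]=20
step 14: P3: store L0 := 99  ⟶  IIIM  (L0)  txn=BusRdX  M[L0]=80
step 15: P2: store L2 := 62  ⟶  IIMI  (L2)  txn=BusRdX+Flush  M[L2]=89
step 16: P1: load  L0  ⟶  ISIO  (L0)  txn=BusRd  M[L0]=80
step 17: P3: store L1 := 14  ⟶  IIIM  (L1)  txn=∅  M[L1]=20
step 18: P2: store L0 := 72  ⟶  IIMI  (L0)  txn=BusRdX+Flush  M[L0]=99
step 19: P1: load  L0  ⟶  ISOI  (L0)  txn=BusRd  M[L0]=99
step 20: P2: load  L3  ⟶  OISI  (L3)  txn=BusRd  M[L3]=97
step 21: P1: load  L1  ⟶  ISIO  (L1)  txn=BusRd  M[L1]=20
step 22: P3: load  L1  ⟶  ISIO  (L1)  txn=∅  M[L1]=20
step 23: P1: load  L1  ⟶  ISIO  (L1)  txn=∅  M[L1]=20
step 24: P1: load  L4  ⟶  OSII  (L4)  txn=BusRd  M[L4]=0
step 25: P2: load  L2  ⟶  IIMI  (L2)  txn=∅  M[L2]=89

invalidations = 1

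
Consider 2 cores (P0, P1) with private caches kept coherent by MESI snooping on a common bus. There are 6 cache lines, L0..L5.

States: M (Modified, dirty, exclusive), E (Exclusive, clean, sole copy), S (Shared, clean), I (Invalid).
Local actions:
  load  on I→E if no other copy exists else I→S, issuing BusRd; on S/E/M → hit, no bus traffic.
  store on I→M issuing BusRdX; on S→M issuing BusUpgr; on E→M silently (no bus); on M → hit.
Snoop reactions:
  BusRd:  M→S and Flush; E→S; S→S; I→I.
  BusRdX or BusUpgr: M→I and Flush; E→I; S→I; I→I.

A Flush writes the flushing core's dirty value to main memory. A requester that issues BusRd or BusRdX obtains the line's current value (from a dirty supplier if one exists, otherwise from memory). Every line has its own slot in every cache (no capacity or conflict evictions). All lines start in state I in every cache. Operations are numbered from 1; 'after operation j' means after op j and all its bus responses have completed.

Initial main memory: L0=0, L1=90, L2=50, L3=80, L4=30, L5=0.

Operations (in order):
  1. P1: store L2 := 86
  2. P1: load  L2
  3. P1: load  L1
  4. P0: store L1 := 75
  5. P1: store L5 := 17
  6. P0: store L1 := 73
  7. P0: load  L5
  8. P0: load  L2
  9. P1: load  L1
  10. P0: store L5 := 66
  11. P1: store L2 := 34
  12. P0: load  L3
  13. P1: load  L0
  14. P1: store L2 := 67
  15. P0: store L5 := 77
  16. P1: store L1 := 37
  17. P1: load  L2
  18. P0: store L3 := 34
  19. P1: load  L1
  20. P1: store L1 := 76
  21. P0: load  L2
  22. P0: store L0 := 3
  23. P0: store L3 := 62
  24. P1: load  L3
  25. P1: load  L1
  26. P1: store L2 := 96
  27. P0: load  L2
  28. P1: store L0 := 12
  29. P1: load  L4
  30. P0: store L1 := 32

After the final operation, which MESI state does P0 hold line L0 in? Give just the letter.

  op1 P1: store L2 := 86 → I/M on L2; bus BusRdX; mem=50
  op2 P1: load  L2 → I/M on L2; bus (none); mem=50
  op3 P1: load  L1 → I/E on L1; bus BusRd; mem=90
  op4 P0: store L1 := 75 → M/I on L1; bus BusRdX; mem=90
  op5 P1: store L5 := 17 → I/M on L5; bus BusRdX; mem=0
  op6 P0: store L1 := 73 → M/I on L1; bus (none); mem=90
  op7 P0: load  L5 → S/S on L5; bus BusRd Flush; mem=17
  op8 P0: load  L2 → S/S on L2; bus BusRd Flush; mem=86
  op9 P1: load  L1 → S/S on L1; bus BusRd Flush; mem=73
  op10 P0: store L5 := 66 → M/I on L5; bus BusUpgr; mem=17
  op11 P1: store L2 := 34 → I/M on L2; bus BusUpgr; mem=86
  op12 P0: load  L3 → E/I on L3; bus BusRd; mem=80
  op13 P1: load  L0 → I/E on L0; bus BusRd; mem=0
  op14 P1: store L2 := 67 → I/M on L2; bus (none); mem=86
  op15 P0: store L5 := 77 → M/I on L5; bus (none); mem=17
  op16 P1: store L1 := 37 → I/M on L1; bus BusUpgr; mem=73
  op17 P1: load  L2 → I/M on L2; bus (none); mem=86
  op18 P0: store L3 := 34 → M/I on L3; bus (none); mem=80
  op19 P1: load  L1 → I/M on L1; bus (none); mem=73
  op20 P1: store L1 := 76 → I/M on L1; bus (none); mem=73
  op21 P0: load  L2 → S/S on L2; bus BusRd Flush; mem=67
  op22 P0: store L0 := 3 → M/I on L0; bus BusRdX; mem=0
  op23 P0: store L3 := 62 → M/I on L3; bus (none); mem=80
  op24 P1: load  L3 → S/S on L3; bus BusRd Flush; mem=62
  op25 P1: load  L1 → I/M on L1; bus (none); mem=73
  op26 P1: store L2 := 96 → I/M on L2; bus BusUpgr; mem=67
  op27 P0: load  L2 → S/S on L2; bus BusRd Flush; mem=96
  op28 P1: store L0 := 12 → I/M on L0; bus BusRdX Flush; mem=3
  op29 P1: load  L4 → I/E on L4; bus BusRd; mem=30
  op30 P0: store L1 := 32 → M/I on L1; bus BusRdX Flush; mem=76

state = I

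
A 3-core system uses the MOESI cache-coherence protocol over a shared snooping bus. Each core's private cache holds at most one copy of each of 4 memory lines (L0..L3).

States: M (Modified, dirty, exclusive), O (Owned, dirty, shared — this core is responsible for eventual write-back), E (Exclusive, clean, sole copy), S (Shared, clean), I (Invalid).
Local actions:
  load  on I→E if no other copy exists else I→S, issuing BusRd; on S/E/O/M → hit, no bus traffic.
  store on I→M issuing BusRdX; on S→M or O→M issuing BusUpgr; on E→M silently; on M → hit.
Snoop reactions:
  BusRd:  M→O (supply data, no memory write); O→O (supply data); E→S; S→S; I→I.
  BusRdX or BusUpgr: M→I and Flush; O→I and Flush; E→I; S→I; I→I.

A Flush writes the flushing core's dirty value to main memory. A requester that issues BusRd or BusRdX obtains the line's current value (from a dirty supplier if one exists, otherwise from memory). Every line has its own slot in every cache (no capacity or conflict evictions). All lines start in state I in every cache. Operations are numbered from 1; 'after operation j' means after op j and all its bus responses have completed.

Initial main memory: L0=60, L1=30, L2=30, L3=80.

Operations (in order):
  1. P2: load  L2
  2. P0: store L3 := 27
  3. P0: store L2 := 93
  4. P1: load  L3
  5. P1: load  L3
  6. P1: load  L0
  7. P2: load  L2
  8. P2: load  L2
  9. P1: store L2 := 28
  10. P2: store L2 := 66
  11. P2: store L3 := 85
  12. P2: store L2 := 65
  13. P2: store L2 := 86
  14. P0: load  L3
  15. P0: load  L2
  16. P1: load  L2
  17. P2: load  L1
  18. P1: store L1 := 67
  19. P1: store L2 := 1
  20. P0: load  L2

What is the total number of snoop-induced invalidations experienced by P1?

[1] P2: load  L2 | P0:I, P1:I, P2:E(30) | bus: BusRd
[2] P0: store L3 := 27 | P0:M(27), P1:I, P2:I | bus: BusRdX
[3] P0: store L2 := 93 | P0:M(93), P1:I, P2:I | bus: BusRdX
[4] P1: load  L3 | P0:O(27), P1:S(27), P2:I | bus: BusRd
[5] P1: load  L3 | P0:O(27), P1:S(27), P2:I | bus: none
[6] P1: load  L0 | P0:I, P1:E(60), P2:I | bus: BusRd
[7] P2: load  L2 | P0:O(93), P1:I, P2:S(93) | bus: BusRd
[8] P2: load  L2 | P0:O(93), P1:I, P2:S(93) | bus: none
[9] P1: store L2 := 28 | P0:I, P1:M(28), P2:I | bus: BusRdX,Flush
[10] P2: store L2 := 66 | P0:I, P1:I, P2:M(66) | bus: BusRdX,Flush
[11] P2: store L3 := 85 | P0:I, P1:I, P2:M(85) | bus: BusRdX,Flush
[12] P2: store L2 := 65 | P0:I, P1:I, P2:M(65) | bus: none
[13] P2: store L2 := 86 | P0:I, P1:I, P2:M(86) | bus: none
[14] P0: load  L3 | P0:S(85), P1:I, P2:O(85) | bus: BusRd
[15] P0: load  L2 | P0:S(86), P1:I, P2:O(86) | bus: BusRd
[16] P1: load  L2 | P0:S(86), P1:S(86), P2:O(86) | bus: BusRd
[17] P2: load  L1 | P0:I, P1:I, P2:E(30) | bus: BusRd
[18] P1: store L1 := 67 | P0:I, P1:M(67), P2:I | bus: BusRdX
[19] P1: store L2 := 1 | P0:I, P1:M(1), P2:I | bus: BusUpgr,Flush
[20] P0: load  L2 | P0:S(1), P1:O(1), P2:I | bus: BusRd

invalidations = 2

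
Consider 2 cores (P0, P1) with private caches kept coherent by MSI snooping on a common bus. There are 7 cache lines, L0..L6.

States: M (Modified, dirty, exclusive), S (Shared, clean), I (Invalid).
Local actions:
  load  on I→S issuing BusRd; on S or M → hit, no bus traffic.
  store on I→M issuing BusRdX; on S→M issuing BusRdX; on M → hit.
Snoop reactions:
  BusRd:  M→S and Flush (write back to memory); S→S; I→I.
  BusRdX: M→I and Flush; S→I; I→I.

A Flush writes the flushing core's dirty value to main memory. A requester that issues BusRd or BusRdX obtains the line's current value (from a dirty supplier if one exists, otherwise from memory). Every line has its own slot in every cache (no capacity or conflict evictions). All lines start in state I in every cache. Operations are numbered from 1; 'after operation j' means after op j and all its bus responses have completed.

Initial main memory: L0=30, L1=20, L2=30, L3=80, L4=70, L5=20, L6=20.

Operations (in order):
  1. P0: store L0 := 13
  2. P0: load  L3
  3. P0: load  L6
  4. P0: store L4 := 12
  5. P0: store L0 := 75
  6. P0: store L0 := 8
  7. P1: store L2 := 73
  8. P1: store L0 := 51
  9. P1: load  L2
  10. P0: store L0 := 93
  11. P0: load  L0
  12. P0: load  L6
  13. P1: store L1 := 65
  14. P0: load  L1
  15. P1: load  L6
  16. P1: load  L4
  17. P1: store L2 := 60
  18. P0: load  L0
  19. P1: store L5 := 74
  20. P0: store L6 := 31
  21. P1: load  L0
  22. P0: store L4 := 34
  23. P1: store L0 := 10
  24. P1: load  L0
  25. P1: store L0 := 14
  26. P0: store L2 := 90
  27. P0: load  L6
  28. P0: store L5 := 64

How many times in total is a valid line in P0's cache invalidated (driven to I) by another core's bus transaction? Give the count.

  op1 P0: store L0 := 13 → M/I on L0; bus BusRdX; mem=30
  op2 P0: load  L3 → S/I on L3; bus BusRd; mem=80
  op3 P0: load  L6 → S/I on L6; bus BusRd; mem=20
  op4 P0: store L4 := 12 → M/I on L4; bus BusRdX; mem=70
  op5 P0: store L0 := 75 → M/I on L0; bus (none); mem=30
  op6 P0: store L0 := 8 → M/I on L0; bus (none); mem=30
  op7 P1: store L2 := 73 → I/M on L2; bus BusRdX; mem=30
  op8 P1: store L0 := 51 → I/M on L0; bus BusRdX Flush; mem=8
  op9 P1: load  L2 → I/M on L2; bus (none); mem=30
  op10 P0: store L0 := 93 → M/I on L0; bus BusRdX Flush; mem=51
  op11 P0: load  L0 → M/I on L0; bus (none); mem=51
  op12 P0: load  L6 → S/I on L6; bus (none); mem=20
  op13 P1: store L1 := 65 → I/M on L1; bus BusRdX; mem=20
  op14 P0: load  L1 → S/S on L1; bus BusRd Flush; mem=65
  op15 P1: load  L6 → S/S on L6; bus BusRd; mem=20
  op16 P1: load  L4 → S/S on L4; bus BusRd Flush; mem=12
  op17 P1: store L2 := 60 → I/M on L2; bus (none); mem=30
  op18 P0: load  L0 → M/I on L0; bus (none); mem=51
  op19 P1: store L5 := 74 → I/M on L5; bus BusRdX; mem=20
  op20 P0: store L6 := 31 → M/I on L6; bus BusRdX; mem=20
  op21 P1: load  L0 → S/S on L0; bus BusRd Flush; mem=93
  op22 P0: store L4 := 34 → M/I on L4; bus BusRdX; mem=12
  op23 P1: store L0 := 10 → I/M on L0; bus BusRdX; mem=93
  op24 P1: load  L0 → I/M on L0; bus (none); mem=93
  op25 P1: store L0 := 14 → I/M on L0; bus (none); mem=93
  op26 P0: store L2 := 90 → M/I on L2; bus BusRdX Flush; mem=60
  op27 P0: load  L6 → M/I on L6; bus (none); mem=20
  op28 P0: store L5 := 64 → M/I on L5; bus BusRdX Flush; mem=74

invalidations = 2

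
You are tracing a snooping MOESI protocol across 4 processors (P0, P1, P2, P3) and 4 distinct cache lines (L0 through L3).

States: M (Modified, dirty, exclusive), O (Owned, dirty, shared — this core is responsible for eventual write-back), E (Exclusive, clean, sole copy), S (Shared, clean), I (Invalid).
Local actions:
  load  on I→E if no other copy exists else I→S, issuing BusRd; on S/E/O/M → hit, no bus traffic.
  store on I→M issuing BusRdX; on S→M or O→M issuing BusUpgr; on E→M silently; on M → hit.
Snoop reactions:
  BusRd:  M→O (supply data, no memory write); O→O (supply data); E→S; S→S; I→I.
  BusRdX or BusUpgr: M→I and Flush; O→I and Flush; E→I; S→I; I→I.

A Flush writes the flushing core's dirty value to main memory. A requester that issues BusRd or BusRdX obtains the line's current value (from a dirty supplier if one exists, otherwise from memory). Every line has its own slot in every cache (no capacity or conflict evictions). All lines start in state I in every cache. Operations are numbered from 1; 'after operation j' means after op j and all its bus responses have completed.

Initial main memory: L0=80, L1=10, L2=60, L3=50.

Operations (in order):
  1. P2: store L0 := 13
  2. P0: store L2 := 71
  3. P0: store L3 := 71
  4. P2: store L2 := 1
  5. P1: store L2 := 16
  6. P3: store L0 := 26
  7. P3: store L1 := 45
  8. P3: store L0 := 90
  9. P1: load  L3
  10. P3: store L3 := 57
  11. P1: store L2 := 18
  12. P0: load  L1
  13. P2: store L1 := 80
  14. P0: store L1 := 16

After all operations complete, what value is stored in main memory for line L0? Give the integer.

memory[L0] = 13

  op1 P2: store L0 := 13 → I/I/M/I on L0; bus BusRdX; mem=80
  op2 P0: store L2 := 71 → M/I/I/I on L2; bus BusRdX; mem=60
  op3 P0: store L3 := 71 → M/I/I/I on L3; bus BusRdX; mem=50
  op4 P2: store L2 := 1 → I/I/M/I on L2; bus BusRdX Flush; mem=71
  op5 P1: store L2 := 16 → I/M/I/I on L2; bus BusRdX Flush; mem=1
  op6 P3: store L0 := 26 → I/I/I/M on L0; bus BusRdX Flush; mem=13
  op7 P3: store L1 := 45 → I/I/I/M on L1; bus BusRdX; mem=10
  op8 P3: store L0 := 90 → I/I/I/M on L0; bus (none); mem=13
  op9 P1: load  L3 → O/S/I/I on L3; bus BusRd; mem=50
  op10 P3: store L3 := 57 → I/I/I/M on L3; bus BusRdX Flush; mem=71
  op11 P1: store L2 := 18 → I/M/I/I on L2; bus (none); mem=1
  op12 P0: load  L1 → S/I/I/O on L1; bus BusRd; mem=10
  op13 P2: store L1 := 80 → I/I/M/I on L1; bus BusRdX Flush; mem=45
  op14 P0: store L1 := 16 → M/I/I/I on L1; bus BusRdX Flush; mem=80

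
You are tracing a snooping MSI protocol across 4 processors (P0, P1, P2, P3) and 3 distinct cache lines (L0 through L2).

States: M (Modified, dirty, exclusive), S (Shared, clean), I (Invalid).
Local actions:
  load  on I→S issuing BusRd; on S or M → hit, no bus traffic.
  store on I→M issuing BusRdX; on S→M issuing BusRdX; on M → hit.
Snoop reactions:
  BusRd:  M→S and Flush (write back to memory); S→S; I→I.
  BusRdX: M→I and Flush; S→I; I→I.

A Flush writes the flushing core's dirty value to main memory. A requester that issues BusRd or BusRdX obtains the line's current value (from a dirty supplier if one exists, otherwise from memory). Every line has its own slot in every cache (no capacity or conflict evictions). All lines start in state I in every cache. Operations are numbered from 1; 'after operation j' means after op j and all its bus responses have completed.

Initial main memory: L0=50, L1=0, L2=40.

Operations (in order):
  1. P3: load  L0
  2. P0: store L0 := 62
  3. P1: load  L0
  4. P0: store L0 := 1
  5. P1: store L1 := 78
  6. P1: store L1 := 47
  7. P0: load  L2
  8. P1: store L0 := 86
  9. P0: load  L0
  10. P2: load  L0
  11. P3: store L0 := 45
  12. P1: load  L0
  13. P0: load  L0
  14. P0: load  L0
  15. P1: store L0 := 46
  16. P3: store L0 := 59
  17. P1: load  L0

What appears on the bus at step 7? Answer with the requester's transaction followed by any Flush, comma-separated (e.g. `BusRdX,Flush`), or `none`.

[1] P3: load  L0 | P0:I, P1:I, P2:I, P3:S(50) | bus: BusRd
[2] P0: store L0 := 62 | P0:M(62), P1:I, P2:I, P3:I | bus: BusRdX
[3] P1: load  L0 | P0:S(62), P1:S(62), P2:I, P3:I | bus: BusRd,Flush
[4] P0: store L0 := 1 | P0:M(1), P1:I, P2:I, P3:I | bus: BusRdX
[5] P1: store L1 := 78 | P0:I, P1:M(78), P2:I, P3:I | bus: BusRdX
[6] P1: store L1 := 47 | P0:I, P1:M(47), P2:I, P3:I | bus: none
[7] P0: load  L2 | P0:S(40), P1:I, P2:I, P3:I | bus: BusRd
[8] P1: store L0 := 86 | P0:I, P1:M(86), P2:I, P3:I | bus: BusRdX,Flush
[9] P0: load  L0 | P0:S(86), P1:S(86), P2:I, P3:I | bus: BusRd,Flush
[10] P2: load  L0 | P0:S(86), P1:S(86), P2:S(86), P3:I | bus: BusRd
[11] P3: store L0 := 45 | P0:I, P1:I, P2:I, P3:M(45) | bus: BusRdX
[12] P1: load  L0 | P0:I, P1:S(45), P2:I, P3:S(45) | bus: BusRd,Flush
[13] P0: load  L0 | P0:S(45), P1:S(45), P2:I, P3:S(45) | bus: BusRd
[14] P0: load  L0 | P0:S(45), P1:S(45), P2:I, P3:S(45) | bus: none
[15] P1: store L0 := 46 | P0:I, P1:M(46), P2:I, P3:I | bus: BusRdX
[16] P3: store L0 := 59 | P0:I, P1:I, P2:I, P3:M(59) | bus: BusRdX,Flush
[17] P1: load  L0 | P0:I, P1:S(59), P2:I, P3:S(59) | bus: BusRd,Flush

bus = BusRd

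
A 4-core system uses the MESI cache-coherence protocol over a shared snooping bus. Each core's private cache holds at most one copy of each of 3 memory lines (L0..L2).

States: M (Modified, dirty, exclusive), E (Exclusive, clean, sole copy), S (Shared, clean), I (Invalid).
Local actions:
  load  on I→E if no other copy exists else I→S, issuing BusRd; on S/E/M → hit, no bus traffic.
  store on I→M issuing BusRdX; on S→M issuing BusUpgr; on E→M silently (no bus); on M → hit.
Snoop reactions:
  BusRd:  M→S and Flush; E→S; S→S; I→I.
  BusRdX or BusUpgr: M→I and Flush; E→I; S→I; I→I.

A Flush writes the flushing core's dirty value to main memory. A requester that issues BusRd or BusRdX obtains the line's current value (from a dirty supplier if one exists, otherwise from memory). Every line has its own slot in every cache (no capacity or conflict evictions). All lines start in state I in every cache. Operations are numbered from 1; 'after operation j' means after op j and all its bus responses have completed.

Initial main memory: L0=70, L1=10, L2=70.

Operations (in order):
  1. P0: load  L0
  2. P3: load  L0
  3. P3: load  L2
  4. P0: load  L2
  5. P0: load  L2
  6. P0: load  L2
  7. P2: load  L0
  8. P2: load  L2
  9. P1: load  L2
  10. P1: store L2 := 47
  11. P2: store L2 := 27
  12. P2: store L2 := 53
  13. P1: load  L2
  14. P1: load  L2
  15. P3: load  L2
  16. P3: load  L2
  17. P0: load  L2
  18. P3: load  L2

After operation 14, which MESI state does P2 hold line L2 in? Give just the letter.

state = S

[1] P0: load  L0 | P0:E(70), P1:I, P2:I, P3:I | bus: BusRd
[2] P3: load  L0 | P0:S(70), P1:I, P2:I, P3:S(70) | bus: BusRd
[3] P3: load  L2 | P0:I, P1:I, P2:I, P3:E(70) | bus: BusRd
[4] P0: load  L2 | P0:S(70), P1:I, P2:I, P3:S(70) | bus: BusRd
[5] P0: load  L2 | P0:S(70), P1:I, P2:I, P3:S(70) | bus: none
[6] P0: load  L2 | P0:S(70), P1:I, P2:I, P3:S(70) | bus: none
[7] P2: load  L0 | P0:S(70), P1:I, P2:S(70), P3:S(70) | bus: BusRd
[8] P2: load  L2 | P0:S(70), P1:I, P2:S(70), P3:S(70) | bus: BusRd
[9] P1: load  L2 | P0:S(70), P1:S(70), P2:S(70), P3:S(70) | bus: BusRd
[10] P1: store L2 := 47 | P0:I, P1:M(47), P2:I, P3:I | bus: BusUpgr
[11] P2: store L2 := 27 | P0:I, P1:I, P2:M(27), P3:I | bus: BusRdX,Flush
[12] P2: store L2 := 53 | P0:I, P1:I, P2:M(53), P3:I | bus: none
[13] P1: load  L2 | P0:I, P1:S(53), P2:S(53), P3:I | bus: BusRd,Flush
[14] P1: load  L2 | P0:I, P1:S(53), P2:S(53), P3:I | bus: none
[15] P3: load  L2 | P0:I, P1:S(53), P2:S(53), P3:S(53) | bus: BusRd
[16] P3: load  L2 | P0:I, P1:S(53), P2:S(53), P3:S(53) | bus: none
[17] P0: load  L2 | P0:S(53), P1:S(53), P2:S(53), P3:S(53) | bus: BusRd
[18] P3: load  L2 | P0:S(53), P1:S(53), P2:S(53), P3:S(53) | bus: none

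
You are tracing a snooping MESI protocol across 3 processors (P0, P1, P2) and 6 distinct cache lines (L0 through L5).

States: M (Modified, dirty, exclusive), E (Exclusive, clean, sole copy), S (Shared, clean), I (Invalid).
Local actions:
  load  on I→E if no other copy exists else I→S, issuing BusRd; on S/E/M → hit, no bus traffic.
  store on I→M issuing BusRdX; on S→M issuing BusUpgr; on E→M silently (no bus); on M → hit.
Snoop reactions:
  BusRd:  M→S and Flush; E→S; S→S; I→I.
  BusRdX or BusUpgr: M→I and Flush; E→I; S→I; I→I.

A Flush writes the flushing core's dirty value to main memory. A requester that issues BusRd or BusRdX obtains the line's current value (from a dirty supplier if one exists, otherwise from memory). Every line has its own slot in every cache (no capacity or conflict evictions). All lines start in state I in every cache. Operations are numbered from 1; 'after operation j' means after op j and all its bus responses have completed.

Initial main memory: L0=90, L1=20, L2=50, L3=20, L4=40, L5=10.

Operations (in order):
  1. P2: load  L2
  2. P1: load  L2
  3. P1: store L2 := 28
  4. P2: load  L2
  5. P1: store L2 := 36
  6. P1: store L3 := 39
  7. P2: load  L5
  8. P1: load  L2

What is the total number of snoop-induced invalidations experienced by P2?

invalidations = 2

[1] P2: load  L2 | P0:I, P1:I, P2:E(50) | bus: BusRd
[2] P1: load  L2 | P0:I, P1:S(50), P2:S(50) | bus: BusRd
[3] P1: store L2 := 28 | P0:I, P1:M(28), P2:I | bus: BusUpgr
[4] P2: load  L2 | P0:I, P1:S(28), P2:S(28) | bus: BusRd,Flush
[5] P1: store L2 := 36 | P0:I, P1:M(36), P2:I | bus: BusUpgr
[6] P1: store L3 := 39 | P0:I, P1:M(39), P2:I | bus: BusRdX
[7] P2: load  L5 | P0:I, P1:I, P2:E(10) | bus: BusRd
[8] P1: load  L2 | P0:I, P1:M(36), P2:I | bus: none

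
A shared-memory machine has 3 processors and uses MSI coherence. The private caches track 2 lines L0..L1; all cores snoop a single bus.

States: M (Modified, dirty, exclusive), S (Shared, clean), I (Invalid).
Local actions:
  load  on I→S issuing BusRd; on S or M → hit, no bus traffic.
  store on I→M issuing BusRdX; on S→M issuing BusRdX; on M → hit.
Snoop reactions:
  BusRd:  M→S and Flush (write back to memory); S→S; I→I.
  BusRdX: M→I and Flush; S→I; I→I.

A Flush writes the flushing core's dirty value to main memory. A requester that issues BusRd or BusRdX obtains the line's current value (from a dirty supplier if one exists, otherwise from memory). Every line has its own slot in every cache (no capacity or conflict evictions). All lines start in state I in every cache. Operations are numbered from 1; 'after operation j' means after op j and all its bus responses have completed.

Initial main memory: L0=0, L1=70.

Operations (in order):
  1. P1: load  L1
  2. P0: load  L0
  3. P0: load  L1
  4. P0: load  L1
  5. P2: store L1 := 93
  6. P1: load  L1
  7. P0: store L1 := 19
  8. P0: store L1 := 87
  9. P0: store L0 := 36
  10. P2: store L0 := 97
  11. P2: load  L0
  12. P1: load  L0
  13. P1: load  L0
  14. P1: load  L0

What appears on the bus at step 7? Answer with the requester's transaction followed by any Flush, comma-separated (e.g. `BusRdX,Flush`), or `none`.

bus = BusRdX

[1] P1: load  L1 | P0:I, P1:S(70), P2:I | bus: BusRd
[2] P0: load  L0 | P0:S(0), P1:I, P2:I | bus: BusRd
[3] P0: load  L1 | P0:S(70), P1:S(70), P2:I | bus: BusRd
[4] P0: load  L1 | P0:S(70), P1:S(70), P2:I | bus: none
[5] P2: store L1 := 93 | P0:I, P1:I, P2:M(93) | bus: BusRdX
[6] P1: load  L1 | P0:I, P1:S(93), P2:S(93) | bus: BusRd,Flush
[7] P0: store L1 := 19 | P0:M(19), P1:I, P2:I | bus: BusRdX
[8] P0: store L1 := 87 | P0:M(87), P1:I, P2:I | bus: none
[9] P0: store L0 := 36 | P0:M(36), P1:I, P2:I | bus: BusRdX
[10] P2: store L0 := 97 | P0:I, P1:I, P2:M(97) | bus: BusRdX,Flush
[11] P2: load  L0 | P0:I, P1:I, P2:M(97) | bus: none
[12] P1: load  L0 | P0:I, P1:S(97), P2:S(97) | bus: BusRd,Flush
[13] P1: load  L0 | P0:I, P1:S(97), P2:S(97) | bus: none
[14] P1: load  L0 | P0:I, P1:S(97), P2:S(97) | bus: none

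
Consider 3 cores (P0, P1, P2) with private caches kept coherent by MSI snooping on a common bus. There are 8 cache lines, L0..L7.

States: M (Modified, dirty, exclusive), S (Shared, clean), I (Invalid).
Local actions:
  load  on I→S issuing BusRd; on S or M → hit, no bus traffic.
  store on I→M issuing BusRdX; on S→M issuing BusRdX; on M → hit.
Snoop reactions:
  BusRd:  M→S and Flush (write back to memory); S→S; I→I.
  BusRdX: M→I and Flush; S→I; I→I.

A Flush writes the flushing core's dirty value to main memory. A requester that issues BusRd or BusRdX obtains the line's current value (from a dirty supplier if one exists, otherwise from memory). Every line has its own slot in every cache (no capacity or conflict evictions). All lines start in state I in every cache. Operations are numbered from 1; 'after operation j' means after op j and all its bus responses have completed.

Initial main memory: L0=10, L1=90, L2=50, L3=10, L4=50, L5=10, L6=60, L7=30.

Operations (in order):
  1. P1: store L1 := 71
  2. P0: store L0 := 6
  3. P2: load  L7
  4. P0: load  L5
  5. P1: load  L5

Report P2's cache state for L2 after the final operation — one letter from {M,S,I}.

step 1: P1: store L1 := 71  ⟶  IMI  (L1)  txn=BusRdX  M[L1]=90
step 2: P0: store L0 := 6  ⟶  MII  (L0)  txn=BusRdX  M[L0]=10
step 3: P2: load  L7  ⟶  IIS  (L7)  txn=BusRd  M[L7]=30
step 4: P0: load  L5  ⟶  SII  (L5)  txn=BusRd  M[L5]=10
step 5: P1: load  L5  ⟶  SSI  (L5)  txn=BusRd  M[L5]=10

state = I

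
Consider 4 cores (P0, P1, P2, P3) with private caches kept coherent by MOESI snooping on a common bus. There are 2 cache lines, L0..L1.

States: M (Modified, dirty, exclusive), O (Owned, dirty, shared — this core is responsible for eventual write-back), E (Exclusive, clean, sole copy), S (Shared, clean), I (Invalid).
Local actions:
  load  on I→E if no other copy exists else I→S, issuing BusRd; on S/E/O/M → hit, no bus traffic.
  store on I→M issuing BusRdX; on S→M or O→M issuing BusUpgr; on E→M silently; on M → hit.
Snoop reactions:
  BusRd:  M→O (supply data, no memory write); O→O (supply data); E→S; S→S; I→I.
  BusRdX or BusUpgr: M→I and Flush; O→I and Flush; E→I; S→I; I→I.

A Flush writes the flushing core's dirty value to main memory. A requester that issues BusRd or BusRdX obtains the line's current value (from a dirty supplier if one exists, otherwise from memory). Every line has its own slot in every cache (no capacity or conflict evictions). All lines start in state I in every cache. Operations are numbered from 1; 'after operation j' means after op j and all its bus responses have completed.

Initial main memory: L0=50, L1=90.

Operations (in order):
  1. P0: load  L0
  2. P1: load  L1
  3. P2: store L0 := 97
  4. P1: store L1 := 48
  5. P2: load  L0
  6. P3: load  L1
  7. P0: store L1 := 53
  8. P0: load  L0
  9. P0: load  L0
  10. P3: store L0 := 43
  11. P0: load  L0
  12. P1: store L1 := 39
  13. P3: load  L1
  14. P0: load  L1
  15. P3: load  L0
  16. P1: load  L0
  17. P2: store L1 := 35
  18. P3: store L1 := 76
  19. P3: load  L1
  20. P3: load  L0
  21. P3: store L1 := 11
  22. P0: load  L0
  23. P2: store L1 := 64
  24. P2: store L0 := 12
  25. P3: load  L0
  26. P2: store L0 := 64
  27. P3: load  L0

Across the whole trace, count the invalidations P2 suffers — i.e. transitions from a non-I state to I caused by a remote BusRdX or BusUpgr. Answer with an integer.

invalidations = 2

step 1: P0: load  L0  ⟶  EIII  (L0)  txn=BusRd  M[L0]=50
step 2: P1: load  L1  ⟶  IEII  (L1)  txn=BusRd  M[L1]=90
step 3: P2: store L0 := 97  ⟶  IIMI  (L0)  txn=BusRdX  M[L0]=50
step 4: P1: store L1 := 48  ⟶  IMII  (L1)  txn=∅  M[L1]=90
step 5: P2: load  L0  ⟶  IIMI  (L0)  txn=∅  M[L0]=50
step 6: P3: load  L1  ⟶  IOIS  (L1)  txn=BusRd  M[L1]=90
step 7: P0: store L1 := 53  ⟶  MIII  (L1)  txn=BusRdX+Flush  M[L1]=48
step 8: P0: load  L0  ⟶  SIOI  (L0)  txn=BusRd  M[L0]=50
step 9: P0: load  L0  ⟶  SIOI  (L0)  txn=∅  M[L0]=50
step 10: P3: store L0 := 43  ⟶  IIIM  (L0)  txn=BusRdX+Flush  M[L0]=97
step 11: P0: load  L0  ⟶  SIIO  (L0)  txn=BusRd  M[L0]=97
step 12: P1: store L1 := 39  ⟶  IMII  (L1)  txn=BusRdX+Flush  M[L1]=53
step 13: P3: load  L1  ⟶  IOIS  (L1)  txn=BusRd  M[L1]=53
step 14: P0: load  L1  ⟶  SOIS  (L1)  txn=BusRd  M[L1]=53
step 15: P3: load  L0  ⟶  SIIO  (L0)  txn=∅  M[L0]=97
step 16: P1: load  L0  ⟶  SSIO  (L0)  txn=BusRd  M[L0]=97
step 17: P2: store L1 := 35  ⟶  IIMI  (L1)  txn=BusRdX+Flush  M[L1]=39
step 18: P3: store L1 := 76  ⟶  IIIM  (L1)  txn=BusRdX+Flush  M[L1]=35
step 19: P3: load  L1  ⟶  IIIM  (L1)  txn=∅  M[L1]=35
step 20: P3: load  L0  ⟶  SSIO  (L0)  txn=∅  M[L0]=97
step 21: P3: store L1 := 11  ⟶  IIIM  (L1)  txn=∅  M[L1]=35
step 22: P0: load  L0  ⟶  SSIO  (L0)  txn=∅  M[L0]=97
step 23: P2: store L1 := 64  ⟶  IIMI  (L1)  txn=BusRdX+Flush  M[L1]=11
step 24: P2: store L0 := 12  ⟶  IIMI  (L0)  txn=BusRdX+Flush  M[L0]=43
step 25: P3: load  L0  ⟶  IIOS  (L0)  txn=BusRd  M[L0]=43
step 26: P2: store L0 := 64  ⟶  IIMI  (L0)  txn=BusUpgr  M[L0]=43
step 27: P3: load  L0  ⟶  IIOS  (L0)  txn=BusRd  M[L0]=43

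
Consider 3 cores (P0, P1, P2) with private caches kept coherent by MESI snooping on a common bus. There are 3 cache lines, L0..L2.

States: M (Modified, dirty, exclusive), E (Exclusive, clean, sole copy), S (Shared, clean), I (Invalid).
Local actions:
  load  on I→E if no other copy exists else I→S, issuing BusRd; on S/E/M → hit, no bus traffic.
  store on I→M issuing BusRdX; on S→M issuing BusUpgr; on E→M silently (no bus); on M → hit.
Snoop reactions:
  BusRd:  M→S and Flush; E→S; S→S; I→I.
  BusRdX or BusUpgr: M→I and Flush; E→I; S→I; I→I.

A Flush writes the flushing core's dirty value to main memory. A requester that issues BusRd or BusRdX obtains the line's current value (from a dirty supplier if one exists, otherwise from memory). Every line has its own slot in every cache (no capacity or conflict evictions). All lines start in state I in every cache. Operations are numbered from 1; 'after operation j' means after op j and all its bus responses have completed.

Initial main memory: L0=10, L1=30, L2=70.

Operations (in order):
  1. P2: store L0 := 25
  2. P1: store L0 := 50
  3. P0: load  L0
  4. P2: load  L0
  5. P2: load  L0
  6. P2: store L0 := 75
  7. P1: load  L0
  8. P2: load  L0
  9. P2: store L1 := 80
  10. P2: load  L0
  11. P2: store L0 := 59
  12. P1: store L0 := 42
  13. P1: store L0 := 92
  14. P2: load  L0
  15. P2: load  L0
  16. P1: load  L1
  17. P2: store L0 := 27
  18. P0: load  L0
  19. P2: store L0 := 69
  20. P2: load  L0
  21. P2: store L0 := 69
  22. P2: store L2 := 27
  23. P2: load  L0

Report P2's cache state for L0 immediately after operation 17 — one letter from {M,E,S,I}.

state = M

[1] P2: store L0 := 25 | P0:I, P1:I, P2:M(25) | bus: BusRdX
[2] P1: store L0 := 50 | P0:I, P1:M(50), P2:I | bus: BusRdX,Flush
[3] P0: load  L0 | P0:S(50), P1:S(50), P2:I | bus: BusRd,Flush
[4] P2: load  L0 | P0:S(50), P1:S(50), P2:S(50) | bus: BusRd
[5] P2: load  L0 | P0:S(50), P1:S(50), P2:S(50) | bus: none
[6] P2: store L0 := 75 | P0:I, P1:I, P2:M(75) | bus: BusUpgr
[7] P1: load  L0 | P0:I, P1:S(75), P2:S(75) | bus: BusRd,Flush
[8] P2: load  L0 | P0:I, P1:S(75), P2:S(75) | bus: none
[9] P2: store L1 := 80 | P0:I, P1:I, P2:M(80) | bus: BusRdX
[10] P2: load  L0 | P0:I, P1:S(75), P2:S(75) | bus: none
[11] P2: store L0 := 59 | P0:I, P1:I, P2:M(59) | bus: BusUpgr
[12] P1: store L0 := 42 | P0:I, P1:M(42), P2:I | bus: BusRdX,Flush
[13] P1: store L0 := 92 | P0:I, P1:M(92), P2:I | bus: none
[14] P2: load  L0 | P0:I, P1:S(92), P2:S(92) | bus: BusRd,Flush
[15] P2: load  L0 | P0:I, P1:S(92), P2:S(92) | bus: none
[16] P1: load  L1 | P0:I, P1:S(80), P2:S(80) | bus: BusRd,Flush
[17] P2: store L0 := 27 | P0:I, P1:I, P2:M(27) | bus: BusUpgr
[18] P0: load  L0 | P0:S(27), P1:I, P2:S(27) | bus: BusRd,Flush
[19] P2: store L0 := 69 | P0:I, P1:I, P2:M(69) | bus: BusUpgr
[20] P2: load  L0 | P0:I, P1:I, P2:M(69) | bus: none
[21] P2: store L0 := 69 | P0:I, P1:I, P2:M(69) | bus: none
[22] P2: store L2 := 27 | P0:I, P1:I, P2:M(27) | bus: BusRdX
[23] P2: load  L0 | P0:I, P1:I, P2:M(69) | bus: none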